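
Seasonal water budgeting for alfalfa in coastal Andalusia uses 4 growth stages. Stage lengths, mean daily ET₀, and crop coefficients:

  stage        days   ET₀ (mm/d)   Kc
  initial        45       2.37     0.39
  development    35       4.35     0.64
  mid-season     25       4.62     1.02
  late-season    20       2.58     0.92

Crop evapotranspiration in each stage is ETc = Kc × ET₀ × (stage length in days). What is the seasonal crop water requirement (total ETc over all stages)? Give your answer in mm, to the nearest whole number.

304 mm

initial: 0.39 × 2.37 × 45 = 41.59 mm
development: 0.64 × 4.35 × 35 = 97.44 mm
mid-season: 1.02 × 4.62 × 25 = 117.81 mm
late-season: 0.92 × 2.58 × 20 = 47.47 mm
Seasonal total = 304.31 mm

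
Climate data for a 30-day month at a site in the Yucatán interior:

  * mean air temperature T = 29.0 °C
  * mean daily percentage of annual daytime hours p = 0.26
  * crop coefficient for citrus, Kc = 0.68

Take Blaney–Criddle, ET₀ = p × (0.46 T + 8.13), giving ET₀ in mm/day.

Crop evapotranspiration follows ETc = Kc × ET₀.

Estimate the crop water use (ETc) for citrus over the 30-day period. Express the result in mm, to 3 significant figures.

ET₀ = 0.26 × (0.46 × 29.0 + 8.13) = 0.26 × 21.470 = 5.5822 mm/d
ETc = Kc × ET₀ = 0.68 × 5.5822 = 3.7959 mm/d
Over 30 days: 3.7959 × 30 = 113.877 mm

114 mm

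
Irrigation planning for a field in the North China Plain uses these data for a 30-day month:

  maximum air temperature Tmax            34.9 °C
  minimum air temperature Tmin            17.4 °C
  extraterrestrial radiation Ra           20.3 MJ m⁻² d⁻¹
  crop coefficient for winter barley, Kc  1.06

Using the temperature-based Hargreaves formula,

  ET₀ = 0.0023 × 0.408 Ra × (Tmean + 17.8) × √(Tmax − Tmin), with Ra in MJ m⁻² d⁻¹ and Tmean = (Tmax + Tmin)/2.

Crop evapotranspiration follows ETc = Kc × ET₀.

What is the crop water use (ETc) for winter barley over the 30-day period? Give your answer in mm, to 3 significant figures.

Tmean = (34.9 + 17.4)/2 = 26.15 °C
0.408 Ra = 0.408 × 20.3 = 8.2824 mm/d equivalent
ET₀ = 0.0023 × 8.2824 × (26.15 + 17.8) × √17.5 = 0.0023 × 8.2824 × 43.95 × 4.1833 = 3.5024 mm/d
ETc = Kc × ET₀ = 1.06 × 3.5024 = 3.7125 mm/d
Over 30 days: 3.7125 × 30 = 111.375 mm

111 mm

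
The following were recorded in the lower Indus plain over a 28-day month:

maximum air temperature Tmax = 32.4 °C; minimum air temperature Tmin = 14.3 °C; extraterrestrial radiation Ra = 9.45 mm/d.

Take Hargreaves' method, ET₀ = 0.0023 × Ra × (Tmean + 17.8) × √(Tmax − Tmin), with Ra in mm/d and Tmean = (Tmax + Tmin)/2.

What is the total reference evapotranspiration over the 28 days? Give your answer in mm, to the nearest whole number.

Tmean = (32.4 + 14.3)/2 = 23.35 °C
ET₀ = 0.0023 × 9.45 × (23.35 + 17.8) × √18.1 = 0.0023 × 9.45 × 41.15 × 4.2544 = 3.8051 mm/d
Over 28 days: 3.8051 × 28 = 106.543 mm

107 mm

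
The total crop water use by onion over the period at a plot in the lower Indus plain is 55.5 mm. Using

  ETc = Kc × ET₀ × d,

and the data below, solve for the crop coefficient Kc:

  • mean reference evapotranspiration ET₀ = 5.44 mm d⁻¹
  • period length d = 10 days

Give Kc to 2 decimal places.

ETc = Kc × ET₀ × d  ⇒  Kc = ETc / (ET₀ × d)
Kc = 55.5 / (5.44 × 10) = 55.5 / 54.40 = 1.0202

1.02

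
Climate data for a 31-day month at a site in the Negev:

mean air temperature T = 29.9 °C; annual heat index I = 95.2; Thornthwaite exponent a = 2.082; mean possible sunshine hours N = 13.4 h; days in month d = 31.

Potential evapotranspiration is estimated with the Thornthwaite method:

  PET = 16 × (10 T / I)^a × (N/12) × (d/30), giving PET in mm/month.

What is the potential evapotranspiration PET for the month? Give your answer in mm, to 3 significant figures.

10T/I = 10 × 29.9 / 95.2 = 3.1408
(10T/I)^a = 3.1408^2.082 = 10.8352
Uncorrected PET = 16 × 10.8352 = 173.363 mm
Correction = (N/12)(d/30) = (13.4/12)(31/30) = 1.1539
PET = 173.363 × 1.1539 = 200.044 mm/month

200 mm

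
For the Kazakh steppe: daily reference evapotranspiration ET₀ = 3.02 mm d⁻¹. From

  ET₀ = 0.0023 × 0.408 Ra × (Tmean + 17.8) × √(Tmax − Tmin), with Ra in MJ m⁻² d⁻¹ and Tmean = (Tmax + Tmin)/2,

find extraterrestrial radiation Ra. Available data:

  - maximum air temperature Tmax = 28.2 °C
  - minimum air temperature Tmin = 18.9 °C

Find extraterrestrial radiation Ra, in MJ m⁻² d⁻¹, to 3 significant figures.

25.5 MJ m⁻² d⁻¹

Tmean = (28.2+18.9)/2 = 23.55 °C; ΔT = 9.3
Ra = ET₀ / [0.0023 × 0.408 × (Tmean+17.8) × √ΔT]
   = 3.02 / (0.0023 × 0.408 × 41.35 × 3.0496) = 25.521 MJ m⁻² d⁻¹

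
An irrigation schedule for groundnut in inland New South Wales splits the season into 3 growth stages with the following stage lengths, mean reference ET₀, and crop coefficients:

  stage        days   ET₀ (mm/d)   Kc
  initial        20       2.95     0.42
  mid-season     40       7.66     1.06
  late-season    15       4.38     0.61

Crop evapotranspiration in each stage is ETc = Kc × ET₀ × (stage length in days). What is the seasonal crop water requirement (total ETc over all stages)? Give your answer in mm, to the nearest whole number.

initial: 0.42 × 2.95 × 20 = 24.78 mm
mid-season: 1.06 × 7.66 × 40 = 324.78 mm
late-season: 0.61 × 4.38 × 15 = 40.08 mm
Seasonal total = 389.64 mm

390 mm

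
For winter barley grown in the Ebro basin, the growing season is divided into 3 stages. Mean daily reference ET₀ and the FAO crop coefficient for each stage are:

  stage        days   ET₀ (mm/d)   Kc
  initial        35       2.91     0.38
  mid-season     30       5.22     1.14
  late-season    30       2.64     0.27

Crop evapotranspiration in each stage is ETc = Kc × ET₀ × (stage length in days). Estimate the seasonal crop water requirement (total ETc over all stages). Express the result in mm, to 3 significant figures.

239 mm

initial: 0.38 × 2.91 × 35 = 38.70 mm
mid-season: 1.14 × 5.22 × 30 = 178.52 mm
late-season: 0.27 × 2.64 × 30 = 21.38 mm
Seasonal total = 238.60 mm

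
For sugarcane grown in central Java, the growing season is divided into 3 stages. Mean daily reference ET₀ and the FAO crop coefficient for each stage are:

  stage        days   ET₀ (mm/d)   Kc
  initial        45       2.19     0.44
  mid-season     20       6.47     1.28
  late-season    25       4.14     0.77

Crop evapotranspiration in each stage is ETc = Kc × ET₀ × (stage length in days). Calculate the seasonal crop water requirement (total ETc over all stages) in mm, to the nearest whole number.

289 mm

initial: 0.44 × 2.19 × 45 = 43.36 mm
mid-season: 1.28 × 6.47 × 20 = 165.63 mm
late-season: 0.77 × 4.14 × 25 = 79.70 mm
Seasonal total = 288.69 mm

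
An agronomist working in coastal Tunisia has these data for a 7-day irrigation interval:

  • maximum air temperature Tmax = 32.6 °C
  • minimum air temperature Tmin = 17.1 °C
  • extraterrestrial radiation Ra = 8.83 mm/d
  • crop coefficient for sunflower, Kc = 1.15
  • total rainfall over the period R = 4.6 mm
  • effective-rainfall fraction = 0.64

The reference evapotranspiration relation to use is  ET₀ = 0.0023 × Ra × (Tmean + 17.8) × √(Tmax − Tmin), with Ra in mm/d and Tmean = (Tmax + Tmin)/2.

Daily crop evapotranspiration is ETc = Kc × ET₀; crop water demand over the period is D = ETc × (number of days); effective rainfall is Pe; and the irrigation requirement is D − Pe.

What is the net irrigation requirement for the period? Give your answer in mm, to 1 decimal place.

24.5 mm

Tmean = (32.6 + 17.1)/2 = 24.85 °C
ET₀ = 0.0023 × 8.83 × (24.85 + 17.8) × √15.5 = 0.0023 × 8.83 × 42.65 × 3.9370 = 3.4101 mm/d
ETc = Kc × ET₀ = 1.15 × 3.4101 = 3.9216 mm/d
Crop demand D = ETc × 7 d = 3.9216 × 7 = 27.451 mm
Pe = 0.64 × 4.6 = 2.944 mm
D − Pe = 27.451 − 2.944 = 24.507 mm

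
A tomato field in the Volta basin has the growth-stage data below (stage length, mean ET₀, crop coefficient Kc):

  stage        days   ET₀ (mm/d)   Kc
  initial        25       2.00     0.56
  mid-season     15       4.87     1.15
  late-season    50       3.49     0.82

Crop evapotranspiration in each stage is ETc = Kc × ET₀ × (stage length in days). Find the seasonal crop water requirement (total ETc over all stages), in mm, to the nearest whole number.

255 mm

initial: 0.56 × 2.00 × 25 = 28.00 mm
mid-season: 1.15 × 4.87 × 15 = 84.01 mm
late-season: 0.82 × 3.49 × 50 = 143.09 mm
Seasonal total = 255.10 mm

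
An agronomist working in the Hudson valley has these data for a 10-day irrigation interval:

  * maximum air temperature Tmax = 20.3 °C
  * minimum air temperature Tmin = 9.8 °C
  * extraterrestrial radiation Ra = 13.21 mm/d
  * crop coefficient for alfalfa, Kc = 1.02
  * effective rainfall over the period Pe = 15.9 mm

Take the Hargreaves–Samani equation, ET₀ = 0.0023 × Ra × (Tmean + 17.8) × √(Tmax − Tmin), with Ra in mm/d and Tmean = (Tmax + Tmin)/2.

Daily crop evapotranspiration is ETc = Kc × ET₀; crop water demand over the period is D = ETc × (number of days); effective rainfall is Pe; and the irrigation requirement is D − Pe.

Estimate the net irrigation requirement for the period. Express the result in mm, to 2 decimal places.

17.09 mm

Tmean = (20.3 + 9.8)/2 = 15.05 °C
ET₀ = 0.0023 × 13.21 × (15.05 + 17.8) × √10.5 = 0.0023 × 13.21 × 32.85 × 3.2404 = 3.2342 mm/d
ETc = Kc × ET₀ = 1.02 × 3.2342 = 3.2989 mm/d
Crop demand D = ETc × 10 d = 3.2989 × 10 = 32.989 mm
D − Pe = 32.989 − 15.9 = 17.089 mm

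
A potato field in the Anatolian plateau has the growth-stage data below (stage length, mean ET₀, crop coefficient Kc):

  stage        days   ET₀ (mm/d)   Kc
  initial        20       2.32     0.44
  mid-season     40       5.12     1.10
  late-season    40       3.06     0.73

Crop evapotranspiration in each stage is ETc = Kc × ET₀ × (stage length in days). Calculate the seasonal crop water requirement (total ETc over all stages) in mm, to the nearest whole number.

initial: 0.44 × 2.32 × 20 = 20.42 mm
mid-season: 1.10 × 5.12 × 40 = 225.28 mm
late-season: 0.73 × 3.06 × 40 = 89.35 mm
Seasonal total = 335.05 mm

335 mm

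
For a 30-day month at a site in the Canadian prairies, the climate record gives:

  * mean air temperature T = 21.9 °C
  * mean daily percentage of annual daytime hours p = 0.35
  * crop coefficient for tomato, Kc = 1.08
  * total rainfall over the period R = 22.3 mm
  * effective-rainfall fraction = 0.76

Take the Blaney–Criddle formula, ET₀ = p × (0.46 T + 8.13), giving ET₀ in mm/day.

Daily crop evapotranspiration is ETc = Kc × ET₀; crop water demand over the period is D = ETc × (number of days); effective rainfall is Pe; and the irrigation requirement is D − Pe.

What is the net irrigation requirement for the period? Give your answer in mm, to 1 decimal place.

189.5 mm

ET₀ = 0.35 × (0.46 × 21.9 + 8.13) = 0.35 × 18.204 = 6.3714 mm/d
ETc = Kc × ET₀ = 1.08 × 6.3714 = 6.8811 mm/d
Crop demand D = ETc × 30 d = 6.8811 × 30 = 206.433 mm
Pe = 0.76 × 22.3 = 16.948 mm
D − Pe = 206.433 − 16.948 = 189.485 mm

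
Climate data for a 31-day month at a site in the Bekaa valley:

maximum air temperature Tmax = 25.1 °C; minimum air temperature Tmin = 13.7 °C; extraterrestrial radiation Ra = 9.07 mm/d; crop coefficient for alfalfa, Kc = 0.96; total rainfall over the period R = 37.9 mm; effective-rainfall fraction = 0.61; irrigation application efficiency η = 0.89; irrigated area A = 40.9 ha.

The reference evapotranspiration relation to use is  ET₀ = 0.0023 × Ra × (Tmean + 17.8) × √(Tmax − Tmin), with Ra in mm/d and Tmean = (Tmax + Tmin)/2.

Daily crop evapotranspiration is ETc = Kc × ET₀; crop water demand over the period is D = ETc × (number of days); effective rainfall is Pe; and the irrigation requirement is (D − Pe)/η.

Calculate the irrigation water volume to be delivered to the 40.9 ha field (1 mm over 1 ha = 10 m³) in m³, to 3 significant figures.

25200 m³

Tmean = (25.1 + 13.7)/2 = 19.40 °C
ET₀ = 0.0023 × 9.07 × (19.40 + 17.8) × √11.4 = 0.0023 × 9.07 × 37.20 × 3.3764 = 2.6202 mm/d
ETc = Kc × ET₀ = 0.96 × 2.6202 = 2.5154 mm/d
Crop demand D = ETc × 31 d = 2.5154 × 31 = 77.977 mm
Pe = 0.61 × 37.9 = 23.119 mm
D − Pe = 77.977 − 23.119 = 54.858 mm
Gross irrigation = 54.858 / 0.89 = 61.638 mm
Volume = 61.638 mm × 40.9 ha × 10 = 25209.9 m³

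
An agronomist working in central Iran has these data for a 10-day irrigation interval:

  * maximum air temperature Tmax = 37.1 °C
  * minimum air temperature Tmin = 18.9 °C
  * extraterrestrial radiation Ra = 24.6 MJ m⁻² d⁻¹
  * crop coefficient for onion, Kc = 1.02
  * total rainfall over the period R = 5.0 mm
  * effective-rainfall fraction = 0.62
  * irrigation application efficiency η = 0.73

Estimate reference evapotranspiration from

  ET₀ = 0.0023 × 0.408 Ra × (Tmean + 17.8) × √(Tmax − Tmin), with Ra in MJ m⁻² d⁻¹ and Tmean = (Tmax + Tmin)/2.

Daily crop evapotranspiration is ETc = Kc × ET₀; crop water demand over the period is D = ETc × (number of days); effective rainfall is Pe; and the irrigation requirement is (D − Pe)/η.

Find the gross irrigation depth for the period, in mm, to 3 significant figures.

58.8 mm

Tmean = (37.1 + 18.9)/2 = 28.00 °C
0.408 Ra = 0.408 × 24.6 = 10.0368 mm/d equivalent
ET₀ = 0.0023 × 10.0368 × (28.00 + 17.8) × √18.2 = 0.0023 × 10.0368 × 45.80 × 4.2661 = 4.5104 mm/d
ETc = Kc × ET₀ = 1.02 × 4.5104 = 4.6006 mm/d
Crop demand D = ETc × 10 d = 4.6006 × 10 = 46.006 mm
Pe = 0.62 × 5.0 = 3.100 mm
D − Pe = 46.006 − 3.100 = 42.906 mm
Gross irrigation = 42.906 / 0.73 = 58.775 mm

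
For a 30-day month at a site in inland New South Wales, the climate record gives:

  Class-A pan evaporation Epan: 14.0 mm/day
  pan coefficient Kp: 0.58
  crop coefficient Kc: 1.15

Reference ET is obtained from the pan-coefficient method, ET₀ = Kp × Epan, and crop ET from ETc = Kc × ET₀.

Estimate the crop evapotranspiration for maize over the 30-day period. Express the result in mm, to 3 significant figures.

280 mm

ET₀ = 0.58 × 14.0 = 8.1200 mm/d
ETc = Kc × ET₀ = 1.15 × 8.1200 = 9.3380 mm/d
Over 30 days: 9.3380 × 30 = 280.140 mm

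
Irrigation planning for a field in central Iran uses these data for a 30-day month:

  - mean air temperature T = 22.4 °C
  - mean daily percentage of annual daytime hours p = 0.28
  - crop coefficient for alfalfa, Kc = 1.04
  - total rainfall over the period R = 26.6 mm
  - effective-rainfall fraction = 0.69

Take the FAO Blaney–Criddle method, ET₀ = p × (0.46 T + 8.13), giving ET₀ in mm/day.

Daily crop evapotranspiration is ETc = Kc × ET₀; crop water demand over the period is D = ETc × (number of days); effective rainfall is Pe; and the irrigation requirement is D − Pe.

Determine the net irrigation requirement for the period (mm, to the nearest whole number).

ET₀ = 0.28 × (0.46 × 22.4 + 8.13) = 0.28 × 18.434 = 5.1615 mm/d
ETc = Kc × ET₀ = 1.04 × 5.1615 = 5.3680 mm/d
Crop demand D = ETc × 30 d = 5.3680 × 30 = 161.040 mm
Pe = 0.69 × 26.6 = 18.354 mm
D − Pe = 161.040 − 18.354 = 142.686 mm

143 mm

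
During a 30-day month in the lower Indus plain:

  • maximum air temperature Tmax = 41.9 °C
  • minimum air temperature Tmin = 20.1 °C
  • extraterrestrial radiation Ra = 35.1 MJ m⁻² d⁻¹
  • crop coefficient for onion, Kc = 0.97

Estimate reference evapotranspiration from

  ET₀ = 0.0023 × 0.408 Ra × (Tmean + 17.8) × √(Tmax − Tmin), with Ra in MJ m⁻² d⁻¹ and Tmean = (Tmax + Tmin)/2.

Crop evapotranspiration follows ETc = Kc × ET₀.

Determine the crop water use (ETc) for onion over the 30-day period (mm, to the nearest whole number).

218 mm

Tmean = (41.9 + 20.1)/2 = 31.00 °C
0.408 Ra = 0.408 × 35.1 = 14.3208 mm/d equivalent
ET₀ = 0.0023 × 14.3208 × (31.00 + 17.8) × √21.8 = 0.0023 × 14.3208 × 48.80 × 4.6690 = 7.5048 mm/d
ETc = Kc × ET₀ = 0.97 × 7.5048 = 7.2797 mm/d
Over 30 days: 7.2797 × 30 = 218.391 mm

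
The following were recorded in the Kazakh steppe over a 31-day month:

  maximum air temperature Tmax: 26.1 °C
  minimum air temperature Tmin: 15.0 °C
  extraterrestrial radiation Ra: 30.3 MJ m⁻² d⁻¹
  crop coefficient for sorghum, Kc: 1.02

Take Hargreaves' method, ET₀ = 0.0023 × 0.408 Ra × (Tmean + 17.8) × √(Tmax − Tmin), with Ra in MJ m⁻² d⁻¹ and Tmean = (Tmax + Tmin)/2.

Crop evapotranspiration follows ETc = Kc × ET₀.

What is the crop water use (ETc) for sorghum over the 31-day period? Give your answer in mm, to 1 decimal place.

114.9 mm

Tmean = (26.1 + 15.0)/2 = 20.55 °C
0.408 Ra = 0.408 × 30.3 = 12.3624 mm/d equivalent
ET₀ = 0.0023 × 12.3624 × (20.55 + 17.8) × √11.1 = 0.0023 × 12.3624 × 38.35 × 3.3317 = 3.6330 mm/d
ETc = Kc × ET₀ = 1.02 × 3.6330 = 3.7057 mm/d
Over 31 days: 3.7057 × 31 = 114.877 mm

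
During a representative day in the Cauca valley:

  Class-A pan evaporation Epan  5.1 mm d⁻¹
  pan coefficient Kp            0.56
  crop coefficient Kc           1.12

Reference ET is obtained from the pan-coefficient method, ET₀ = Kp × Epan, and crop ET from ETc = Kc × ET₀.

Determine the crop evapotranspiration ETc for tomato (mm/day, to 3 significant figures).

ET₀ = 0.56 × 5.1 = 2.8560 mm/d
ETc = Kc × ET₀ = 1.12 × 2.8560 = 3.1987 mm/d

3.20 mm/day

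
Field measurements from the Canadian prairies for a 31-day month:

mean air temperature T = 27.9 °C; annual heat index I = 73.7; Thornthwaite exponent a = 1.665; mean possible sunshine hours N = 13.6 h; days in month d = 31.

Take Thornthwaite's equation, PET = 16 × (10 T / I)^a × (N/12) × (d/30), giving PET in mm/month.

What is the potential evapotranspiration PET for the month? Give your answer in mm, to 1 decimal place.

10T/I = 10 × 27.9 / 73.7 = 3.7856
(10T/I)^a = 3.7856^1.665 = 9.1748
Uncorrected PET = 16 × 9.1748 = 146.797 mm
Correction = (N/12)(d/30) = (13.6/12)(31/30) = 1.1711
PET = 146.797 × 1.1711 = 171.914 mm/month

171.9 mm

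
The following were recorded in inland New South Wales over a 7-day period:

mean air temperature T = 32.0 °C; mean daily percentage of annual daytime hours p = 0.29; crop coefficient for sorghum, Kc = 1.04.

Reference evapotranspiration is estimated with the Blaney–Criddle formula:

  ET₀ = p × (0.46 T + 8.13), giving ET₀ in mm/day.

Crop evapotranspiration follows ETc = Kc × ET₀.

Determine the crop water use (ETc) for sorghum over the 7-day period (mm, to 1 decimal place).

ET₀ = 0.29 × (0.46 × 32.0 + 8.13) = 0.29 × 22.850 = 6.6265 mm/d
ETc = Kc × ET₀ = 1.04 × 6.6265 = 6.8916 mm/d
Over 7 days: 6.8916 × 7 = 48.241 mm

48.2 mm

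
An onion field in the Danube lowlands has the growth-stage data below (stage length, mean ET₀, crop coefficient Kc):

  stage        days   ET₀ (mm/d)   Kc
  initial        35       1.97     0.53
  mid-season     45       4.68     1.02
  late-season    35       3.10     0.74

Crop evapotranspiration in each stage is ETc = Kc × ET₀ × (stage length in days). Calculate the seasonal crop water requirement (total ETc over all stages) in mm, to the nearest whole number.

initial: 0.53 × 1.97 × 35 = 36.54 mm
mid-season: 1.02 × 4.68 × 45 = 214.81 mm
late-season: 0.74 × 3.10 × 35 = 80.29 mm
Seasonal total = 331.64 mm

332 mm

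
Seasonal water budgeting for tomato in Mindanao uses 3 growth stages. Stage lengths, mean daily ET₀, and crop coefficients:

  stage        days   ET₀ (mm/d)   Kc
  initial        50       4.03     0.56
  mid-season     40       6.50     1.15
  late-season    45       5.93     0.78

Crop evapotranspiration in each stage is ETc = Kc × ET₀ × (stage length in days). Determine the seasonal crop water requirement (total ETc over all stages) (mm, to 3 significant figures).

620 mm

initial: 0.56 × 4.03 × 50 = 112.84 mm
mid-season: 1.15 × 6.50 × 40 = 299.00 mm
late-season: 0.78 × 5.93 × 45 = 208.14 mm
Seasonal total = 619.98 mm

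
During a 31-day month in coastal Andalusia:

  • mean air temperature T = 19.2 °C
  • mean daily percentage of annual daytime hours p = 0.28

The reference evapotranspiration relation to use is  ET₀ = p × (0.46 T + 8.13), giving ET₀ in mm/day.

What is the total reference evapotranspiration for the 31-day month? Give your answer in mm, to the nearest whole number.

ET₀ = 0.28 × (0.46 × 19.2 + 8.13) = 0.28 × 16.962 = 4.7494 mm/d
Monthly total = 4.7494 × 31 = 147.231 mm

147 mm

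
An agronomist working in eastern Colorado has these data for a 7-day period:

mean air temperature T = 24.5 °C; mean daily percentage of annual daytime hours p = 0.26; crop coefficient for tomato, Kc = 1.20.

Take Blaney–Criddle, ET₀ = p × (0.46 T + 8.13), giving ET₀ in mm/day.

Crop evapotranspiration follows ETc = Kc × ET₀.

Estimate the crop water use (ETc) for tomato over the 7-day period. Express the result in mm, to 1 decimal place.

42.4 mm

ET₀ = 0.26 × (0.46 × 24.5 + 8.13) = 0.26 × 19.400 = 5.0440 mm/d
ETc = Kc × ET₀ = 1.20 × 5.0440 = 6.0528 mm/d
Over 7 days: 6.0528 × 7 = 42.370 mm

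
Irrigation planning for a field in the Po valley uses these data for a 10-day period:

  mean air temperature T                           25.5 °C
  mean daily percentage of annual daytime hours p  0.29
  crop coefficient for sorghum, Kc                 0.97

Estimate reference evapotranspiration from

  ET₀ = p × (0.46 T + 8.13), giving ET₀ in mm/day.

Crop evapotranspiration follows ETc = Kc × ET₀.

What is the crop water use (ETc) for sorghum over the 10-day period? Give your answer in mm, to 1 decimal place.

ET₀ = 0.29 × (0.46 × 25.5 + 8.13) = 0.29 × 19.860 = 5.7594 mm/d
ETc = Kc × ET₀ = 0.97 × 5.7594 = 5.5866 mm/d
Over 10 days: 5.5866 × 10 = 55.866 mm

55.9 mm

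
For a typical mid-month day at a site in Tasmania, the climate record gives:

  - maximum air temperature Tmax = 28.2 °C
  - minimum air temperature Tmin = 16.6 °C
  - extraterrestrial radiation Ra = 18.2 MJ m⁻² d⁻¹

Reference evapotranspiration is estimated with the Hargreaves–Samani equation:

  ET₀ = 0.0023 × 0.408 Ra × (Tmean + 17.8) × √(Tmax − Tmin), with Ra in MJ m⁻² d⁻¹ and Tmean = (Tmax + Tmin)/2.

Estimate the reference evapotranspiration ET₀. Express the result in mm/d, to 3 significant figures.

2.34 mm/d

Tmean = (28.2 + 16.6)/2 = 22.40 °C
0.408 Ra = 0.408 × 18.2 = 7.4256 mm/d equivalent
ET₀ = 0.0023 × 7.4256 × (22.40 + 17.8) × √11.6 = 0.0023 × 7.4256 × 40.20 × 3.4059 = 2.3384 mm/d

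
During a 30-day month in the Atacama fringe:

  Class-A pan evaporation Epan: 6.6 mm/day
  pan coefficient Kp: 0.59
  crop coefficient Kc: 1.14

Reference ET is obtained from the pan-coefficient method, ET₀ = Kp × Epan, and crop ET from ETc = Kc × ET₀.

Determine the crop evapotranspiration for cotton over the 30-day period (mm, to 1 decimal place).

ET₀ = 0.59 × 6.6 = 3.8940 mm/d
ETc = Kc × ET₀ = 1.14 × 3.8940 = 4.4392 mm/d
Over 30 days: 4.4392 × 30 = 133.176 mm

133.2 mm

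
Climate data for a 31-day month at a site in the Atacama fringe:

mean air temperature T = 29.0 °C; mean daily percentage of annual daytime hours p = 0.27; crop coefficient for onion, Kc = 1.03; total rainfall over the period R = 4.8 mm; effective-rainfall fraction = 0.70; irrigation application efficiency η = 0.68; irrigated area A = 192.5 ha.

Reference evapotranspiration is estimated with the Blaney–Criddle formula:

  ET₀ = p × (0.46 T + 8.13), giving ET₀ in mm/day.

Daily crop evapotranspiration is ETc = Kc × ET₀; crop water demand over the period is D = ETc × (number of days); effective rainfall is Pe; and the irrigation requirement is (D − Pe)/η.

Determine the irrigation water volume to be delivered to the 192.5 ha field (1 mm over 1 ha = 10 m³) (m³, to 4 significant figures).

514500 m³

ET₀ = 0.27 × (0.46 × 29.0 + 8.13) = 0.27 × 21.470 = 5.7969 mm/d
ETc = Kc × ET₀ = 1.03 × 5.7969 = 5.9708 mm/d
Crop demand D = ETc × 31 d = 5.9708 × 31 = 185.095 mm
Pe = 0.70 × 4.8 = 3.360 mm
D − Pe = 185.095 − 3.360 = 181.735 mm
Gross irrigation = 181.735 / 0.68 = 267.257 mm
Volume = 267.257 mm × 192.5 ha × 10 = 514469.7 m³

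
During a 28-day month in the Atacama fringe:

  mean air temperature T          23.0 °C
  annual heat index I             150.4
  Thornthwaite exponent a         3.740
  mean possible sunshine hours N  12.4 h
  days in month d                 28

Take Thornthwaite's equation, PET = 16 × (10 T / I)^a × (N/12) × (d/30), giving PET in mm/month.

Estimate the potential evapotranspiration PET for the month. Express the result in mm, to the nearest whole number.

76 mm

10T/I = 10 × 23.0 / 150.4 = 1.5293
(10T/I)^a = 1.5293^3.740 = 4.8978
Uncorrected PET = 16 × 4.8978 = 78.365 mm
Correction = (N/12)(d/30) = (12.4/12)(28/30) = 0.9644
PET = 78.365 × 0.9644 = 75.575 mm/month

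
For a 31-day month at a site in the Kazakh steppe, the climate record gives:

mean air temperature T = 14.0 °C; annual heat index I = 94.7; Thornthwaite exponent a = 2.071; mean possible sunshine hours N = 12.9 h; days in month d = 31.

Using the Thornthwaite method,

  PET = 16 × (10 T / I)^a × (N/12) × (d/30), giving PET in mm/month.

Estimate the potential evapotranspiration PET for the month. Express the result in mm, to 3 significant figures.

10T/I = 10 × 14.0 / 94.7 = 1.4784
(10T/I)^a = 1.4784^2.071 = 2.2472
Uncorrected PET = 16 × 2.2472 = 35.955 mm
Correction = (N/12)(d/30) = (12.9/12)(31/30) = 1.1108
PET = 35.955 × 1.1108 = 39.939 mm/month

39.9 mm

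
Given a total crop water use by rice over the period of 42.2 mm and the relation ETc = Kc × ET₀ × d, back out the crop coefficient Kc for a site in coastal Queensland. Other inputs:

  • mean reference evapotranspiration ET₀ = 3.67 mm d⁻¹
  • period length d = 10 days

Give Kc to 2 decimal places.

ETc = Kc × ET₀ × d  ⇒  Kc = ETc / (ET₀ × d)
Kc = 42.2 / (3.67 × 10) = 42.2 / 36.70 = 1.1499

1.15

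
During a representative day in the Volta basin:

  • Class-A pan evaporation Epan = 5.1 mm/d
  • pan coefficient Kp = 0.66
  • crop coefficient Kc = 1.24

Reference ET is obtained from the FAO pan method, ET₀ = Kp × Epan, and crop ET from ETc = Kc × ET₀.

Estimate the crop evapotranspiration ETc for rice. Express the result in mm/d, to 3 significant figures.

ET₀ = 0.66 × 5.1 = 3.3660 mm/d
ETc = Kc × ET₀ = 1.24 × 3.3660 = 4.1738 mm/d

4.17 mm/d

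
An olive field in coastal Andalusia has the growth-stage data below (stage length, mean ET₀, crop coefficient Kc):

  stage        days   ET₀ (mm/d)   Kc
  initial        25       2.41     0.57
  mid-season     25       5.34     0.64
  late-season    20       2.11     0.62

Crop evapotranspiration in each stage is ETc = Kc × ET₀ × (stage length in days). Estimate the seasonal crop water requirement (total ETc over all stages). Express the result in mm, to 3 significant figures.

146 mm

initial: 0.57 × 2.41 × 25 = 34.34 mm
mid-season: 0.64 × 5.34 × 25 = 85.44 mm
late-season: 0.62 × 2.11 × 20 = 26.16 mm
Seasonal total = 145.94 mm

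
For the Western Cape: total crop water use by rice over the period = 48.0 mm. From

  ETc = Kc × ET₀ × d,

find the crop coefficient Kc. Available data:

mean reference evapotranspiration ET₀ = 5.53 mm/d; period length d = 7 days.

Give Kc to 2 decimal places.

1.24

ETc = Kc × ET₀ × d  ⇒  Kc = ETc / (ET₀ × d)
Kc = 48.0 / (5.53 × 7) = 48.0 / 38.71 = 1.2400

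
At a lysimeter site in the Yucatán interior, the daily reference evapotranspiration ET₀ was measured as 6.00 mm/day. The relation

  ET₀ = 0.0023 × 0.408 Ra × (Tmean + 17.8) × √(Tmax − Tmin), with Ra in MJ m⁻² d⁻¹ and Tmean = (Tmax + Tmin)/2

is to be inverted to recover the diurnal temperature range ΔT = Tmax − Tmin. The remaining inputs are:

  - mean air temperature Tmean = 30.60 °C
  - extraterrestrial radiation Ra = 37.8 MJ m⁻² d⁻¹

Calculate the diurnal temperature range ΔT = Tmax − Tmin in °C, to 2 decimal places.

12.21 °C

√ΔT = ET₀ / [0.0023 × 0.408 × Ra × (Tmean+17.8)] = 6.00 / (0.0023 × 15.4224 × 48.40) = 3.4948
ΔT = 3.4948² = 12.214 °C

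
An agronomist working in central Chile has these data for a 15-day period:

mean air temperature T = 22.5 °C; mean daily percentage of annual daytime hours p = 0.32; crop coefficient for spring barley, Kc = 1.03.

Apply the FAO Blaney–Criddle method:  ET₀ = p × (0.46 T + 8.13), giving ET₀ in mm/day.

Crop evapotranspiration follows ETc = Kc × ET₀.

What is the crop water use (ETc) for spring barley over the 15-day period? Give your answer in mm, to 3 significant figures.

ET₀ = 0.32 × (0.46 × 22.5 + 8.13) = 0.32 × 18.480 = 5.9136 mm/d
ETc = Kc × ET₀ = 1.03 × 5.9136 = 6.0910 mm/d
Over 15 days: 6.0910 × 15 = 91.365 mm

91.4 mm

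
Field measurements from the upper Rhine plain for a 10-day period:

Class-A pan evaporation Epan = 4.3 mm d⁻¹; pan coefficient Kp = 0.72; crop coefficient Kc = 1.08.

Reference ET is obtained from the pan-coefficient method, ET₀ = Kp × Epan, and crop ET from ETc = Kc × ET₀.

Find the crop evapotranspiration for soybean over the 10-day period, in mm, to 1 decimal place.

33.4 mm

ET₀ = 0.72 × 4.3 = 3.0960 mm/d
ETc = Kc × ET₀ = 1.08 × 3.0960 = 3.3437 mm/d
Over 10 days: 3.3437 × 10 = 33.437 mm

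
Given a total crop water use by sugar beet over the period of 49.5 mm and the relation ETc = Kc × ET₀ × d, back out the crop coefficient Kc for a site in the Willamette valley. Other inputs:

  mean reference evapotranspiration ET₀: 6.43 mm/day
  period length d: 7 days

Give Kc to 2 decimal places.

ETc = Kc × ET₀ × d  ⇒  Kc = ETc / (ET₀ × d)
Kc = 49.5 / (6.43 × 7) = 49.5 / 45.01 = 1.0998

1.10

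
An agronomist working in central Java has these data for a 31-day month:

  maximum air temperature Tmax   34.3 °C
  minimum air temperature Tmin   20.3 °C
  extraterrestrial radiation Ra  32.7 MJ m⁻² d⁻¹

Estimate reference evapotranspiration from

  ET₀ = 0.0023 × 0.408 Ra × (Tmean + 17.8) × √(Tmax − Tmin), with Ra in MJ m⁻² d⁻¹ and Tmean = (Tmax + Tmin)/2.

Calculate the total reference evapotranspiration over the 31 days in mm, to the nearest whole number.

161 mm

Tmean = (34.3 + 20.3)/2 = 27.30 °C
0.408 Ra = 0.408 × 32.7 = 13.3416 mm/d equivalent
ET₀ = 0.0023 × 13.3416 × (27.30 + 17.8) × √14.0 = 0.0023 × 13.3416 × 45.10 × 3.7417 = 5.1782 mm/d
Over 31 days: 5.1782 × 31 = 160.524 mm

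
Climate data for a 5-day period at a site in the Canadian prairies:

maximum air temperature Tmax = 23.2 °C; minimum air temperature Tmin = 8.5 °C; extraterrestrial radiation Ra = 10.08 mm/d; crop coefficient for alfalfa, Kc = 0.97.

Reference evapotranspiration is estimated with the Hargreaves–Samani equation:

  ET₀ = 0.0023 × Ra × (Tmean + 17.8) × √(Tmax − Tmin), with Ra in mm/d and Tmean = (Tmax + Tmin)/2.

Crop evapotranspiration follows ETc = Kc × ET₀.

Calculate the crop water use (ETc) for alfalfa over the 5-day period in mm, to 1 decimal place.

14.5 mm

Tmean = (23.2 + 8.5)/2 = 15.85 °C
ET₀ = 0.0023 × 10.08 × (15.85 + 17.8) × √14.7 = 0.0023 × 10.08 × 33.65 × 3.8341 = 2.9911 mm/d
ETc = Kc × ET₀ = 0.97 × 2.9911 = 2.9014 mm/d
Over 5 days: 2.9014 × 5 = 14.507 mm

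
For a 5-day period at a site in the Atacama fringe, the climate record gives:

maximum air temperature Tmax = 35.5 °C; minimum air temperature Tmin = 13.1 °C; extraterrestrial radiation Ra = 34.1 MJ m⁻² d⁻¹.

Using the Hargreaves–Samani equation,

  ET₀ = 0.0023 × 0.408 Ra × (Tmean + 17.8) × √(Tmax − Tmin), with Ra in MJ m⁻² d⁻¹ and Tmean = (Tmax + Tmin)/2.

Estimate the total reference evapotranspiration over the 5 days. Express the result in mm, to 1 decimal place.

31.9 mm

Tmean = (35.5 + 13.1)/2 = 24.30 °C
0.408 Ra = 0.408 × 34.1 = 13.9128 mm/d equivalent
ET₀ = 0.0023 × 13.9128 × (24.30 + 17.8) × √22.4 = 0.0023 × 13.9128 × 42.10 × 4.7329 = 6.3761 mm/d
Over 5 days: 6.3761 × 5 = 31.881 mm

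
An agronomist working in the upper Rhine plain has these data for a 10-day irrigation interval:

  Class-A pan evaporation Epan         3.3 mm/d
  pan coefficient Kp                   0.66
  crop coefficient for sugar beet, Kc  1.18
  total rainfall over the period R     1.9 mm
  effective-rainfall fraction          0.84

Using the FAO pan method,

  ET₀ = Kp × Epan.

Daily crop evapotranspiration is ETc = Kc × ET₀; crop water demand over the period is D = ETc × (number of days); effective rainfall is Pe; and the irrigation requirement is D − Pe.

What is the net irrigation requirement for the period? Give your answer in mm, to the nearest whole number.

24 mm

ET₀ = 0.66 × 3.3 = 2.1780 mm/d
ETc = Kc × ET₀ = 1.18 × 2.1780 = 2.5700 mm/d
Crop demand D = ETc × 10 d = 2.5700 × 10 = 25.700 mm
Pe = 0.84 × 1.9 = 1.596 mm
D − Pe = 25.700 − 1.596 = 24.104 mm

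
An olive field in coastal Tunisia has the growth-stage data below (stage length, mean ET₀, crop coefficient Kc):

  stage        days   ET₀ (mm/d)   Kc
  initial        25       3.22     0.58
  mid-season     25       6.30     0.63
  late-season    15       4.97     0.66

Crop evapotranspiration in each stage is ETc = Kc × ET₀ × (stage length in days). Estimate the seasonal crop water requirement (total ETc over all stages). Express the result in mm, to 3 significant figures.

initial: 0.58 × 3.22 × 25 = 46.69 mm
mid-season: 0.63 × 6.30 × 25 = 99.23 mm
late-season: 0.66 × 4.97 × 15 = 49.20 mm
Seasonal total = 195.12 mm

195 mm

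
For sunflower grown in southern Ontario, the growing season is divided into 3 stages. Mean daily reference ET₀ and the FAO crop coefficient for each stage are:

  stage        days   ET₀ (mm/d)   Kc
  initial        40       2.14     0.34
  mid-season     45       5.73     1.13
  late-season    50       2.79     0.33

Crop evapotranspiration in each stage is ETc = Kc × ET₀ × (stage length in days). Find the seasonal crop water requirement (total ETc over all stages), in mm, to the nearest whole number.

initial: 0.34 × 2.14 × 40 = 29.10 mm
mid-season: 1.13 × 5.73 × 45 = 291.37 mm
late-season: 0.33 × 2.79 × 50 = 46.04 mm
Seasonal total = 366.51 mm

367 mm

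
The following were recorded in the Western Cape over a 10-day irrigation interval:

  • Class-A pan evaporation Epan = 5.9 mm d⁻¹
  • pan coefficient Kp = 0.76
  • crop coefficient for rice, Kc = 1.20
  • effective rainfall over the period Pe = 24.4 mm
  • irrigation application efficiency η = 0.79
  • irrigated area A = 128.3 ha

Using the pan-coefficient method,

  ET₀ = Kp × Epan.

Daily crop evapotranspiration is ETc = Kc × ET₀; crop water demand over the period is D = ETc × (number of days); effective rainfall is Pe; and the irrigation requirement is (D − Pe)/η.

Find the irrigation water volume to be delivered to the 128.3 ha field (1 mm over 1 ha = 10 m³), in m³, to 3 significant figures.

47800 m³

ET₀ = 0.76 × 5.9 = 4.4840 mm/d
ETc = Kc × ET₀ = 1.20 × 4.4840 = 5.3808 mm/d
Crop demand D = ETc × 10 d = 5.3808 × 10 = 53.808 mm
D − Pe = 53.808 − 24.4 = 29.408 mm
Gross irrigation = 29.408 / 0.79 = 37.225 mm
Volume = 37.225 mm × 128.3 ha × 10 = 47759.7 m³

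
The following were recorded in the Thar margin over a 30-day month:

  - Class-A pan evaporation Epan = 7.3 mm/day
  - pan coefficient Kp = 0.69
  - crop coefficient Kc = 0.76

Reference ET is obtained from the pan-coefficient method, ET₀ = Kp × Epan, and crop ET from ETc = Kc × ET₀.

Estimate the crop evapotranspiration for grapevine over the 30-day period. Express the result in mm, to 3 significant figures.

115 mm

ET₀ = 0.69 × 7.3 = 5.0370 mm/d
ETc = Kc × ET₀ = 0.76 × 5.0370 = 3.8281 mm/d
Over 30 days: 3.8281 × 30 = 114.843 mm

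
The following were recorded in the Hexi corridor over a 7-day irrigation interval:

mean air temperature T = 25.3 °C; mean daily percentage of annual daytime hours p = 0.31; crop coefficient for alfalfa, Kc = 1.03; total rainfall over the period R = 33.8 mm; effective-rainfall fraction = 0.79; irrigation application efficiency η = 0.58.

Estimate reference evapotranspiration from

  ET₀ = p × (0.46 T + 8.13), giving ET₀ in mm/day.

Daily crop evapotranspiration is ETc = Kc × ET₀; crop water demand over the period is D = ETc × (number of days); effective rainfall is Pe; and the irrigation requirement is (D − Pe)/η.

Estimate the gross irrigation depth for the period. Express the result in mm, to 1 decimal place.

ET₀ = 0.31 × (0.46 × 25.3 + 8.13) = 0.31 × 19.768 = 6.1281 mm/d
ETc = Kc × ET₀ = 1.03 × 6.1281 = 6.3119 mm/d
Crop demand D = ETc × 7 d = 6.3119 × 7 = 44.183 mm
Pe = 0.79 × 33.8 = 26.702 mm
D − Pe = 44.183 − 26.702 = 17.481 mm
Gross irrigation = 17.481 / 0.58 = 30.140 mm

30.1 mm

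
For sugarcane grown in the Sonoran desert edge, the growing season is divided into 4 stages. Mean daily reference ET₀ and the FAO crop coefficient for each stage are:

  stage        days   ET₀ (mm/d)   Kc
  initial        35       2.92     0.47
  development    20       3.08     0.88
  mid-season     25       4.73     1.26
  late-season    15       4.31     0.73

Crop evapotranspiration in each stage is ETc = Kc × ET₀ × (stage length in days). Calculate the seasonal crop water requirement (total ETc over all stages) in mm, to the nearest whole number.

298 mm

initial: 0.47 × 2.92 × 35 = 48.03 mm
development: 0.88 × 3.08 × 20 = 54.21 mm
mid-season: 1.26 × 4.73 × 25 = 149.00 mm
late-season: 0.73 × 4.31 × 15 = 47.19 mm
Seasonal total = 298.43 mm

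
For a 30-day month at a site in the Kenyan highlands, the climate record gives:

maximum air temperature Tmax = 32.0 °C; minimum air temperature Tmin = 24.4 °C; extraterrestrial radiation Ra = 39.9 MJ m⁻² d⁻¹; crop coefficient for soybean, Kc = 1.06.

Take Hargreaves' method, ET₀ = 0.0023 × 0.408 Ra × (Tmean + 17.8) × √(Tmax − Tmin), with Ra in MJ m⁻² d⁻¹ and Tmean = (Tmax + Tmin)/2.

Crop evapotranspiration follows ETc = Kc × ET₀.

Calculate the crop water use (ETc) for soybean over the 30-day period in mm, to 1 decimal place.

Tmean = (32.0 + 24.4)/2 = 28.20 °C
0.408 Ra = 0.408 × 39.9 = 16.2792 mm/d equivalent
ET₀ = 0.0023 × 16.2792 × (28.20 + 17.8) × √7.6 = 0.0023 × 16.2792 × 46.00 × 2.7568 = 4.7481 mm/d
ETc = Kc × ET₀ = 1.06 × 4.7481 = 5.0330 mm/d
Over 30 days: 5.0330 × 30 = 150.990 mm

151.0 mm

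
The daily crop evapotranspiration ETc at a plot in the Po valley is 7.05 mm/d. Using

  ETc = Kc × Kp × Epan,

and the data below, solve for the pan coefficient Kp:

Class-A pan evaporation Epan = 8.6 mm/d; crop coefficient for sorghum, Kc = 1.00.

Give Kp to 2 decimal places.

ETc = Kc × Kp × Epan  ⇒  Kp = ETc / (Kc × Epan)
Kp = 7.05 / (1.00 × 8.6) = 7.05 / 8.600 = 0.8198

0.82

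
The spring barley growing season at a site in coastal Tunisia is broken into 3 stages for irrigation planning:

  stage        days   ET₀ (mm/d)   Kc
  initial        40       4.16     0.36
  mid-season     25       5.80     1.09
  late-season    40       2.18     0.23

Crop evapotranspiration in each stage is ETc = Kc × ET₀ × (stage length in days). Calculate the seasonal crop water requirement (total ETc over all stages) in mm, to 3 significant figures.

initial: 0.36 × 4.16 × 40 = 59.90 mm
mid-season: 1.09 × 5.80 × 25 = 158.05 mm
late-season: 0.23 × 2.18 × 40 = 20.06 mm
Seasonal total = 238.01 mm

238 mm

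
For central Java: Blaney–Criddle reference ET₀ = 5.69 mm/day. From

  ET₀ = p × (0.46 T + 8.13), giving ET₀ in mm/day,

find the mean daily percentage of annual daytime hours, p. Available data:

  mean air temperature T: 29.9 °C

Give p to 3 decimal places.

p = ET₀ / (0.46 T + 8.13) = 5.69 / (0.46 × 29.9 + 8.13) = 5.69 / 21.884 = 0.2600

0.260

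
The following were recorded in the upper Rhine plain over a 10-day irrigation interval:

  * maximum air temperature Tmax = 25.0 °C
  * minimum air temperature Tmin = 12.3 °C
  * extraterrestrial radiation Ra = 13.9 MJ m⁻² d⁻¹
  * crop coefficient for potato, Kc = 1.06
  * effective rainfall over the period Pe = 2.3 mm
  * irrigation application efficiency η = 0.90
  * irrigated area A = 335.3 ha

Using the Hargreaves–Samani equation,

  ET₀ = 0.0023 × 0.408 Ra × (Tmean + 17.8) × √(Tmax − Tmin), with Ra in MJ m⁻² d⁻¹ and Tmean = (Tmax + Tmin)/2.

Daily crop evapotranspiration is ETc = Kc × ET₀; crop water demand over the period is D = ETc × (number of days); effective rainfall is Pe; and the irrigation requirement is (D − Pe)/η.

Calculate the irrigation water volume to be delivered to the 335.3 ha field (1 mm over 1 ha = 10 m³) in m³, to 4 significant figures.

Tmean = (25.0 + 12.3)/2 = 18.65 °C
0.408 Ra = 0.408 × 13.9 = 5.6712 mm/d equivalent
ET₀ = 0.0023 × 5.6712 × (18.65 + 17.8) × √12.7 = 0.0023 × 5.6712 × 36.45 × 3.5637 = 1.6943 mm/d
ETc = Kc × ET₀ = 1.06 × 1.6943 = 1.7960 mm/d
Crop demand D = ETc × 10 d = 1.7960 × 10 = 17.960 mm
D − Pe = 17.960 − 2.3 = 15.660 mm
Gross irrigation = 15.660 / 0.90 = 17.400 mm
Volume = 17.400 mm × 335.3 ha × 10 = 58342.2 m³

58340 m³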